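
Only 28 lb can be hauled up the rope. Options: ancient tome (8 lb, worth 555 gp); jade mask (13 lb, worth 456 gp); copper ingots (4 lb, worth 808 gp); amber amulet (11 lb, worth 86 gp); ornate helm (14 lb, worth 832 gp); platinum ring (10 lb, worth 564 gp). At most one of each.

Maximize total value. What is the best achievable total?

2204

Taking the top-ratio items first gives ancient tome + copper ingots + ornate helm for 2195 (26 lb).
The 8 lb tied up in ancient tome is better spent on platinum ring — total rises to 2204 (28 lb).
Runner-up ancient tome + copper ingots + ornate helm tops out at 2195.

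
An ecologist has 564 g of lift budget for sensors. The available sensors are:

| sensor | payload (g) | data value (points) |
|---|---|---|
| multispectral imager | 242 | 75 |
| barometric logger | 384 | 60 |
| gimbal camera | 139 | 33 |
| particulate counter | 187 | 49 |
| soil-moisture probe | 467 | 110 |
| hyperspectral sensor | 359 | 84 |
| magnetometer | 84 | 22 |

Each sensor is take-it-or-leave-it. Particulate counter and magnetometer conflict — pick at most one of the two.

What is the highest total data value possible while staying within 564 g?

Taking particulate counter + hyperspectral sensor: 546 g used, 133 in data value.
Next best is soil-moisture probe + magnetometer at 132 (551 g) — short by 1.

133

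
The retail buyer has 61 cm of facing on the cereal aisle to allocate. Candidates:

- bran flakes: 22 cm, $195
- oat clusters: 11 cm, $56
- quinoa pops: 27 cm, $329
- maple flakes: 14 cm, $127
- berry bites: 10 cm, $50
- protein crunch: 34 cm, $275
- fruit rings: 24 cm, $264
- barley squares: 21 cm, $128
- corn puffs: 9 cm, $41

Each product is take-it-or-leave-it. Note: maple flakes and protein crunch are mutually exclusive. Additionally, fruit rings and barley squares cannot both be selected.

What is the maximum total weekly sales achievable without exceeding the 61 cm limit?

643

Quinoa pops + berry bites + fruit rings uses 61 of the 61 cm and totals 643.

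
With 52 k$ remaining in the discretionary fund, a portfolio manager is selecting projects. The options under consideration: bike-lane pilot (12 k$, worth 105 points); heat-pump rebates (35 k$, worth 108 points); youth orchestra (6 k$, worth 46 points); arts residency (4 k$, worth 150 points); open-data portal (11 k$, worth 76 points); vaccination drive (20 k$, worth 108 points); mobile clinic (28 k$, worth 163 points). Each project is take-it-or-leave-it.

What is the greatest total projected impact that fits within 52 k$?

Taking the top-ratio projects first gives bike-lane pilot + youth orchestra + arts residency + open-data portal for 377 (33 k$).
Dropping open-data portal frees 11 k$; slotting in mobile clinic (28 k$) lifts the total to 464 at 50 k$.
Every other selection either busts 52 k$ or fails to beat 464.

464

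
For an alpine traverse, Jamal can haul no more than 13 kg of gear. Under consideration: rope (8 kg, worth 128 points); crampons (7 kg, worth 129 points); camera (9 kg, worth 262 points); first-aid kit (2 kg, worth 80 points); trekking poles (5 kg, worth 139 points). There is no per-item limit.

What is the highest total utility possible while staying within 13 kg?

Ranking by ratio (utility/kg): first-aid kit 40.00, camera 29.11, trekking poles 27.80.
Taking 6×first-aid kit: 12 kg used, 480 in utility.
The spare 1 kg is too small for any remaining item, and no exchange beats 480.

480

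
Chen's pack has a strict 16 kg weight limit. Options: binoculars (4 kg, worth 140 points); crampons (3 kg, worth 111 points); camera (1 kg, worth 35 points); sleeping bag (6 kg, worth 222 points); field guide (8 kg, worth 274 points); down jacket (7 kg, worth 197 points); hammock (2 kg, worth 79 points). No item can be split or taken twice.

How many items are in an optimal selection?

The maximum utility within 16 kg is 587.
For example binoculars + crampons + camera + sleeping bag + hammock achieves it, using 16 kg.
Every optimal selection uses 5 items.

5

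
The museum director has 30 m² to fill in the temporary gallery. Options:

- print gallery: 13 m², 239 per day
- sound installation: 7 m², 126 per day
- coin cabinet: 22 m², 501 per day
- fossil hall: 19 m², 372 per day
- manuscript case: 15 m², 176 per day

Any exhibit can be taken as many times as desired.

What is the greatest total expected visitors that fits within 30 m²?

Best packing: sound installation + coin cabinet — 29 m², 627 total.
No other feasible combination exceeds 627.

627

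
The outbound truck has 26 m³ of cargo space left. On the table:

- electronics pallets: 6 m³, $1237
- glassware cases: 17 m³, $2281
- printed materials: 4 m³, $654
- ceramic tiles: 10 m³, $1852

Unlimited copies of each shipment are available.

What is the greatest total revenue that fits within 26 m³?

5019

Filling by ratio: 4×electronics pallets for 4948, with 2 m³ left unused.
Replace electronics pallets with 2×printed materials: the trade gains 71 net, giving 5019 at 26 m³.
Nothing else within 26 m³ beats 5019.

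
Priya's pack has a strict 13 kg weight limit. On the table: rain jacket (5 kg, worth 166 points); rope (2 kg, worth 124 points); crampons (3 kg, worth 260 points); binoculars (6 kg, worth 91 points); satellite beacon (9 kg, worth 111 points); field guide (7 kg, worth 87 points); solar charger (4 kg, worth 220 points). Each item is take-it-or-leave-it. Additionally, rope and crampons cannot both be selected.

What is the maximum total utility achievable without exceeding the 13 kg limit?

646

Rain jacket + crampons + solar charger uses 12 of the 13 kg and totals 646.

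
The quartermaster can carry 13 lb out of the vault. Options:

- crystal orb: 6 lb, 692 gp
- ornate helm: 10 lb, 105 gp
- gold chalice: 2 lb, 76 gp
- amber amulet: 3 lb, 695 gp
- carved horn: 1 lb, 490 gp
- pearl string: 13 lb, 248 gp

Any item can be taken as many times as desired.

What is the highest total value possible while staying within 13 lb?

6370

Density check — carved horn 490.00, amber amulet 231.67, crystal orb 115.33 are the best per lb.
The ratio ordering already packs tightly: 13×carved horn, 13 lb, 6370.
No other feasible combination exceeds 6370.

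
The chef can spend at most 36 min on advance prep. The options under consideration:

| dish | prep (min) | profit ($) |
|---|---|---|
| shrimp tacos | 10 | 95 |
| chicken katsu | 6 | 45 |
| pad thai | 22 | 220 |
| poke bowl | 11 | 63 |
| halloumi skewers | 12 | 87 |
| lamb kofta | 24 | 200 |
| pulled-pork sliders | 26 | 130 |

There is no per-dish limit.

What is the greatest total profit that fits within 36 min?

330

A density-first pass picks shrimp tacos + pad thai — 315 at 32 min.
Dropping pad thai frees 22 min; slotting in 2×shrimp tacos + chicken katsu (26 min) lifts the total to 330 at 36 min.
Nothing else within 36 min beats 330.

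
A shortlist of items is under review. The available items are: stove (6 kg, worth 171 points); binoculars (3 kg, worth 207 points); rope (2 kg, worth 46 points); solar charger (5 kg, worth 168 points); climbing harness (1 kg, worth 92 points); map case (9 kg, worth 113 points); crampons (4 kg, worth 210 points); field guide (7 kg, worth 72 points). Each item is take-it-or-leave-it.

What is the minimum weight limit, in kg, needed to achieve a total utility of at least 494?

Minimise kg subject to total utility ≥ 494.
binoculars + climbing harness + crampons: 509 utility at 8 kg.
Below 8 kg the best achievable stays under 494.

8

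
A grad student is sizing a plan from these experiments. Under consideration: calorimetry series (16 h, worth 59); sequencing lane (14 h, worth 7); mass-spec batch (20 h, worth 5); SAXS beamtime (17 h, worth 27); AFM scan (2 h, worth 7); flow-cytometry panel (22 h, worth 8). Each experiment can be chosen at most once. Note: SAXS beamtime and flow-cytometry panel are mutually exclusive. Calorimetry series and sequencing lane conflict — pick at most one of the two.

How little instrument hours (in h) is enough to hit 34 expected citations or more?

16

Minimise h subject to total expected citations ≥ 34.
calorimetry series reaches 59 using 16 h.
Below 16 h the best achievable stays under 34.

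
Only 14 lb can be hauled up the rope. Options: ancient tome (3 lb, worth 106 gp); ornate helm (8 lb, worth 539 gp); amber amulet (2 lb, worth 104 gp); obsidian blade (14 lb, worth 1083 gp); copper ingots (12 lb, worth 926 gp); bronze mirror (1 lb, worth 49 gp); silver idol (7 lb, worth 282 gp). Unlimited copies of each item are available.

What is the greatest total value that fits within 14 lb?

1083

Ranking by ratio (value/lb): obsidian blade 77.36, copper ingots 77.17, ornate helm 67.38.
Best packing: obsidian blade — 14 lb, 1083 total.
That's the maximum — no swap from here does better than 1083.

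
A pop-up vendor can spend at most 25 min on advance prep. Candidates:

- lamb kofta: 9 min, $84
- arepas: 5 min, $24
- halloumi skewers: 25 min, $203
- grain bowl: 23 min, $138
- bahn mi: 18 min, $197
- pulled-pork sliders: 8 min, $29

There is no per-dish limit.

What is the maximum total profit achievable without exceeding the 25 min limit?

Density check — bahn mi 10.94, lamb kofta 9.33, halloumi skewers 8.12 are the best per min.
Arepas + bahn mi uses 23 of the 25 min and totals 221.
Every other selection either busts 25 min or fails to beat 221.

221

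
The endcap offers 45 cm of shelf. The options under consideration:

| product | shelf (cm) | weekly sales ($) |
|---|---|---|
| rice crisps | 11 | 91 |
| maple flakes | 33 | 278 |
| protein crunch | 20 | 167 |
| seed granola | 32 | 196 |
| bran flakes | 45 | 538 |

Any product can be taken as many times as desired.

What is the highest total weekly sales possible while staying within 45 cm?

538

Taking bran flakes: 45 cm used, 538 in weekly sales.
Every other selection either busts 45 cm or fails to beat 538.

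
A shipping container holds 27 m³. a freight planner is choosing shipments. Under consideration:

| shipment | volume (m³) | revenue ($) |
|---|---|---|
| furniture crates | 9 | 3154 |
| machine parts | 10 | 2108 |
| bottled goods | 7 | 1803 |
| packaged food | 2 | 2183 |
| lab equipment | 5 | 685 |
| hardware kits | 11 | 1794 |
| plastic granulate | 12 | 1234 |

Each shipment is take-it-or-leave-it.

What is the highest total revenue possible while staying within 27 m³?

8130

Taking the top-ratio shipments first gives furniture crates + bottled goods + packaged food + lab equipment for 7825 (23 m³).
Dropping bottled goods frees 7 m³; slotting in machine parts (10 m³) lifts the total to 8130 at 26 m³.
The closest alternative, furniture crates + bottled goods + packaged food + lab equipment, reaches only 7825.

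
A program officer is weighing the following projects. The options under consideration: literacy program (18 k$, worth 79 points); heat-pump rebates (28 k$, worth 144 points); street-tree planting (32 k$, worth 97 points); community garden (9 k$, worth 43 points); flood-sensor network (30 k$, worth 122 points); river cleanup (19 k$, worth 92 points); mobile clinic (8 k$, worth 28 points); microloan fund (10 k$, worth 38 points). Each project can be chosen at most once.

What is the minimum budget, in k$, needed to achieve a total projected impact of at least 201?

Minimise k$ subject to total projected impact ≥ 201.
heat-pump rebates + community garden + mobile clinic reaches 215 using 45 k$.
Any bundle with less than 45 k$ falls short of 201.

45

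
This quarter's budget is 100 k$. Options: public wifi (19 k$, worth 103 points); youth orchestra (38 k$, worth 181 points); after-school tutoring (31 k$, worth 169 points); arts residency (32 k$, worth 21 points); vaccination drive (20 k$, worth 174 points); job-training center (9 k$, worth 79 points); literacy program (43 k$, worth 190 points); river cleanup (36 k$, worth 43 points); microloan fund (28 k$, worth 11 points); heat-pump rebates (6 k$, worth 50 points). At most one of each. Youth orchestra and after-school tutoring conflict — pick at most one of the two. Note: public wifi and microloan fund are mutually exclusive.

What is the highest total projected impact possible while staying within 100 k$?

596

A density-first pass picks public wifi + after-school tutoring + vaccination drive + job-training center + heat-pump rebates — 575 at 85 k$.
The 31 k$ tied up in after-school tutoring is better spent on literacy program — total rises to 596 (97 k$).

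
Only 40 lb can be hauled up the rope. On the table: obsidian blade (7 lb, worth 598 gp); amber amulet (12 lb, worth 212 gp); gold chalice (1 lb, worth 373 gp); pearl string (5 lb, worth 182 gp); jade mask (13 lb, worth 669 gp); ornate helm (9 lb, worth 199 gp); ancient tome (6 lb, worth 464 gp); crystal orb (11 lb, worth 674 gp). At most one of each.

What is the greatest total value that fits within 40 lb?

2778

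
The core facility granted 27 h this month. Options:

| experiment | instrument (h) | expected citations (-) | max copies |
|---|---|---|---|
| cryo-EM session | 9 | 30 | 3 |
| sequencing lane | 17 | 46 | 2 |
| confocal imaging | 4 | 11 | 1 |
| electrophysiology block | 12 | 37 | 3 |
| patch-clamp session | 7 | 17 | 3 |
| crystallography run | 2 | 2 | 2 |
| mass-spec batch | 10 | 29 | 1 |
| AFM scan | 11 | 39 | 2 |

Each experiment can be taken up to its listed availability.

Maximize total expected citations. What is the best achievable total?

Density check — AFM scan 3.55, cryo-EM session 3.33, electrophysiology block 3.08, mass-spec batch 2.90 are the best per h.
A density-first pass picks confocal imaging + 2×AFM scan — 89 at 26 h.
Dropping confocal imaging and 2×AFM scan frees 26 h; slotting in 3×cryo-EM session (27 h) lifts the total to 90 at 27 h.
Every other selection either busts 27 h or exceeds an availability limit or fails to beat 90.

90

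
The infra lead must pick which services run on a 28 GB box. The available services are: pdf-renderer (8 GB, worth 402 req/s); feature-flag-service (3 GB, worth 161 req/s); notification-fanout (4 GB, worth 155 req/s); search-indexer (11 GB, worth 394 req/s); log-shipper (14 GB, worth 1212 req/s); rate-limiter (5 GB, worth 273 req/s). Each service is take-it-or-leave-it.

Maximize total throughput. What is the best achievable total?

Greedy by ratio would take feature-flag-service + notification-fanout + log-shipper + rate-limiter: 26 GB used, total 1801.
The 7 GB tied up in feature-flag-service and notification-fanout is better spent on pdf-renderer — total rises to 1887 (27 GB).

1887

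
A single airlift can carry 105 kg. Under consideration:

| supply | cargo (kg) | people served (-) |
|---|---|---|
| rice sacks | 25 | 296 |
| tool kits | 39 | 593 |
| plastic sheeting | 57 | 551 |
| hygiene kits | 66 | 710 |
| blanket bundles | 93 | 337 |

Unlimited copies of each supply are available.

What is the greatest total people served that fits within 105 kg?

1482

The ratio ordering already packs tightly: rice sacks + 2×tool kits, 103 kg, 1482.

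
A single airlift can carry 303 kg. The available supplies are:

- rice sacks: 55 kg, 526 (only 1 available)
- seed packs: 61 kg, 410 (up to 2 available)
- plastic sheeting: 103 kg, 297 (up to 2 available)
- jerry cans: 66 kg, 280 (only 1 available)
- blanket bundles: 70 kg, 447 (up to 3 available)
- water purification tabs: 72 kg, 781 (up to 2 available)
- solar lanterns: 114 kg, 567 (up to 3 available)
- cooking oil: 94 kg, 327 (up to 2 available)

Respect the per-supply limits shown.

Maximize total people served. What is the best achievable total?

2535

By people served per kg: water purification tabs 10.85, rice sacks 9.56, seed packs 6.72, blanket bundles 6.39 lead.
Filling by ratio: rice sacks + seed packs + 2×water purification tabs for 2498, with 43 kg left unused.
Replace seed packs with blanket bundles: the trade gains 37 net, giving 2535 at 269 kg.
That's the maximum — no swap from here does better than 2535.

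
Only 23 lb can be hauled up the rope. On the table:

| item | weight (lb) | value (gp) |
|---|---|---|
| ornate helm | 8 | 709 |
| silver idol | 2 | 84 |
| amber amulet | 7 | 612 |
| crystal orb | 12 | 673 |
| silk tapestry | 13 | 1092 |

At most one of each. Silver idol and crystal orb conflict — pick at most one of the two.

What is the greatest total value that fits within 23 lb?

1885

By value per lb: ornate helm 88.62, amber amulet 87.43, silk tapestry 84.00, crystal orb 56.08 lead.
Filling by ratio: ornate helm + silver idol + amber amulet for 1405, with 6 lb left unused.
Dropping amber amulet frees 7 lb; slotting in silk tapestry (13 lb) lifts the total to 1885 at 23 lb.
Every other selection either busts 23 lb or breaks a pairing rule or fails to beat 1885.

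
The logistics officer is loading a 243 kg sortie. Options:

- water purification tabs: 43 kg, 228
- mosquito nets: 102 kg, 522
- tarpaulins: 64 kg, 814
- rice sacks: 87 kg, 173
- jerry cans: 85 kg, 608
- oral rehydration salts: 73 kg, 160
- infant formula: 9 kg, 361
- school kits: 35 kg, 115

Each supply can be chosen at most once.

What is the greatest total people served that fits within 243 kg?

Ranking by ratio (people served/kg): infant formula 40.11, tarpaulins 12.72, jerry cans 7.15.
Taking water purification tabs + tarpaulins + jerry cans + infant formula + school kits: 236 kg used, 2126 in people served.

2126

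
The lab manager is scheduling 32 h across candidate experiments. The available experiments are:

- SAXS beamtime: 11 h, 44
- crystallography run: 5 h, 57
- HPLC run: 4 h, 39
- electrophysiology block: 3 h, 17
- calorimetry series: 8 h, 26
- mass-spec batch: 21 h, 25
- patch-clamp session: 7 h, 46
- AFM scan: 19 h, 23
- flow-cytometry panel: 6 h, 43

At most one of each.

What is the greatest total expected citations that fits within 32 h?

211

Taking the top-ratio experiments first gives crystallography run + HPLC run + electrophysiology block + patch-clamp session + flow-cytometry panel for 202 (25 h).
Replace electrophysiology block with calorimetry series: the trade gains 9 net, giving 211 at 30 h.
The spare 2 h is too small for any remaining experiment, and no exchange beats 211.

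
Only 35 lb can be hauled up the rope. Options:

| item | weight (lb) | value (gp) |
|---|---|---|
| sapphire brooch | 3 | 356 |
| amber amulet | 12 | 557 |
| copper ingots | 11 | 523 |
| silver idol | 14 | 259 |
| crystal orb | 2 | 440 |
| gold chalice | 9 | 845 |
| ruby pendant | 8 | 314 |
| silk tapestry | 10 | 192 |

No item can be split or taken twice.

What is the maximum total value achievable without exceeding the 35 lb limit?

Ranking by ratio (value/lb): crystal orb 220.00, sapphire brooch 118.67, gold chalice 93.89, copper ingots 47.55.
A density-first pass picks sapphire brooch + copper ingots + crystal orb + gold chalice + ruby pendant — 2478 at 33 lb.
Dropping copper ingots frees 11 lb; slotting in amber amulet (12 lb) lifts the total to 2512 at 34 lb.

2512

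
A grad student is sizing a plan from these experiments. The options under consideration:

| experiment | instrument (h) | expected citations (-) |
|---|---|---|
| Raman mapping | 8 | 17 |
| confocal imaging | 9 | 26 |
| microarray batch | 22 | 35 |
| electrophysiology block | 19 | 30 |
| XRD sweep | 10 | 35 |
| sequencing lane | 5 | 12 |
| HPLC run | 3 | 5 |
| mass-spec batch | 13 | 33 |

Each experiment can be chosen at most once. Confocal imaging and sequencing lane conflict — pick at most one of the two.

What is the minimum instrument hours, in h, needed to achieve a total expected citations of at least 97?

35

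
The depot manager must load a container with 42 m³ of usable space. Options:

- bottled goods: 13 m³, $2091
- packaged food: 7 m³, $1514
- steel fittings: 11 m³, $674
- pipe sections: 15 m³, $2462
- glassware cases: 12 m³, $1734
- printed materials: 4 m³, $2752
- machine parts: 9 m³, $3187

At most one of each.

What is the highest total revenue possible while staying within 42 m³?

Ranking by ratio (revenue/m³): printed materials 688.00, machine parts 354.11, packaged food 216.29.
Filling by ratio: packaged food + pipe sections + printed materials + machine parts for 9915, with 7 m³ left unused.
Dropping packaged food frees 7 m³; slotting in bottled goods (13 m³) lifts the total to 10492 at 41 m³.

10492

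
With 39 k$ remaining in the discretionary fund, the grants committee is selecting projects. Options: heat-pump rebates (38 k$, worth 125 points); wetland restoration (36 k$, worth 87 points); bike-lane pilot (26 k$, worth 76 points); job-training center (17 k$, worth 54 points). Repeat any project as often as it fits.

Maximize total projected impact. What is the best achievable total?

Heat-pump rebates uses 38 of the 39 k$ and totals 125.
Every other selection either busts 39 k$ or fails to beat 125.

125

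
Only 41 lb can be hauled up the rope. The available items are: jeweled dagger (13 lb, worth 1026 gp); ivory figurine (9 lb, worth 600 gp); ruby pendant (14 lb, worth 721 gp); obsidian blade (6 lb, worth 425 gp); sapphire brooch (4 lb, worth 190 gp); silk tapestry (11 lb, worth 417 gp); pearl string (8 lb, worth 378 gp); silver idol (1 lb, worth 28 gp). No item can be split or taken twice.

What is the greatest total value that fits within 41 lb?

2647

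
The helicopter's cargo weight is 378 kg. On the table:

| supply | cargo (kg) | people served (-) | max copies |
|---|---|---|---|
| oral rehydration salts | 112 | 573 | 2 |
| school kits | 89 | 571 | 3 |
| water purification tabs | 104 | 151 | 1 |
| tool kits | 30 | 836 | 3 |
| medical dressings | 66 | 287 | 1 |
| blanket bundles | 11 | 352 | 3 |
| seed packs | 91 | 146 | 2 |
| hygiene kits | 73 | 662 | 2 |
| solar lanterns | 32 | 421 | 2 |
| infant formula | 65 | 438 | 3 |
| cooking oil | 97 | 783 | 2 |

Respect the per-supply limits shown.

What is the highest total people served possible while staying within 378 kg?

5851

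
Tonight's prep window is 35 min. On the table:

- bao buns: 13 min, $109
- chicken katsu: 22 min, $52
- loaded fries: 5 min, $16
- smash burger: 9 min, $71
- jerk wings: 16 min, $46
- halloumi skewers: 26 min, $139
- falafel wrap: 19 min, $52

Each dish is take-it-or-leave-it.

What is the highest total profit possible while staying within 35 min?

210

Filling by ratio: bao buns + loaded fries + smash burger for 196, with 8 min left unused.
The 18 min tied up in bao buns and loaded fries is better spent on halloumi skewers — total rises to 210 (35 min).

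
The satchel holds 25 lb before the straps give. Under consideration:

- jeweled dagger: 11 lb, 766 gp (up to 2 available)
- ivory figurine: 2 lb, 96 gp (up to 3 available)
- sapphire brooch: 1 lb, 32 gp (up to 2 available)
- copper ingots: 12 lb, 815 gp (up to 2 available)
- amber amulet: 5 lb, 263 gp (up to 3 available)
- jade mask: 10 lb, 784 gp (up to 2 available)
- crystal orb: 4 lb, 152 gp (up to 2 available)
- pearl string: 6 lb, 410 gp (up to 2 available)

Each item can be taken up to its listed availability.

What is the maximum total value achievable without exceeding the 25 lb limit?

1831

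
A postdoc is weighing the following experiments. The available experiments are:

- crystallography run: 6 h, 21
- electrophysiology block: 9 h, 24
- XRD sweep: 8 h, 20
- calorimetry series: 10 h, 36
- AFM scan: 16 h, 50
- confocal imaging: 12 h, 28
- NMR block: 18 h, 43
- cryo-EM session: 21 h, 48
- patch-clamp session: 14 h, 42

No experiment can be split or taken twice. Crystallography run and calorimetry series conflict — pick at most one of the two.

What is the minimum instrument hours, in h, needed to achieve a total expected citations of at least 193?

Need the lightest bundle worth ≥ 193.
Taking electrophysiology block + calorimetry series + AFM scan + NMR block + patch-clamp session gives 195 (≥ 193) for 67 h.
Below 67 h the best achievable stays under 193.

67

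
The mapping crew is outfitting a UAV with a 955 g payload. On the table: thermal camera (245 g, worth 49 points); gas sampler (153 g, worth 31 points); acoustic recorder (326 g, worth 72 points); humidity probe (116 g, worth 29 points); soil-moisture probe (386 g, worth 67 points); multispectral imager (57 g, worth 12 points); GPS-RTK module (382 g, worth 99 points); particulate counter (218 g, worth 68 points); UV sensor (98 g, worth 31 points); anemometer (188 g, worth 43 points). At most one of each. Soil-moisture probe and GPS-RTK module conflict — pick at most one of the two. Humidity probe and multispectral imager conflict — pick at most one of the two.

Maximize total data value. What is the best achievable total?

Ranking by ratio (data value/g): UV sensor 0.32, particulate counter 0.31, GPS-RTK module 0.26, humidity probe 0.25.
Taking multispectral imager + GPS-RTK module + particulate counter + UV sensor + anemometer: 943 g used, 253 in data value.
The spare 12 g is too small for any remaining sensor, and no feasible exchange beats 253.

253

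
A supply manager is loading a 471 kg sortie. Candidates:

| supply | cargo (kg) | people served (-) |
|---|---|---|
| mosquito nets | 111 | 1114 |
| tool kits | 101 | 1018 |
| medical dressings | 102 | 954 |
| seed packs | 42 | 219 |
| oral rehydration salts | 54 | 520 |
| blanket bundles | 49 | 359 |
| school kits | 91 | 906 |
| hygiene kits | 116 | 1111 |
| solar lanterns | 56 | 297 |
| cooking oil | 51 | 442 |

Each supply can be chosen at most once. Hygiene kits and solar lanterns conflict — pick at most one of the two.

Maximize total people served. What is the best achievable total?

4591

A density-first pass picks mosquito nets + tool kits + medical dressings + oral rehydration salts + school kits — 4512 at 459 kg.
Replace medical dressings and oral rehydration salts with hygiene kits + cooking oil: the trade gains 79 net, giving 4591 at 470 kg.
No other feasible combination exceeds 4591.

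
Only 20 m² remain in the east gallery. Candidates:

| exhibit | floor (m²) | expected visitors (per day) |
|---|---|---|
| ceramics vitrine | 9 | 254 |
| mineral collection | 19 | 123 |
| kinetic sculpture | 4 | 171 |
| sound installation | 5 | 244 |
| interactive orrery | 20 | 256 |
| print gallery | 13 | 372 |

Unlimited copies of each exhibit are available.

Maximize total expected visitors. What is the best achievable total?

976

Taking 4×sound installation: 20 m² used, 976 in expected visitors.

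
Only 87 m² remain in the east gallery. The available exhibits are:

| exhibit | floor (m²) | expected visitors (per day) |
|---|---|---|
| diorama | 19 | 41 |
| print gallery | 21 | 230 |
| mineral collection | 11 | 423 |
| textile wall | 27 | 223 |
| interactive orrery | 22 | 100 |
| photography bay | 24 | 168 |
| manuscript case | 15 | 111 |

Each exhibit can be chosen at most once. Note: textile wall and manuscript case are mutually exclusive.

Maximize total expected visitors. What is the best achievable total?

1044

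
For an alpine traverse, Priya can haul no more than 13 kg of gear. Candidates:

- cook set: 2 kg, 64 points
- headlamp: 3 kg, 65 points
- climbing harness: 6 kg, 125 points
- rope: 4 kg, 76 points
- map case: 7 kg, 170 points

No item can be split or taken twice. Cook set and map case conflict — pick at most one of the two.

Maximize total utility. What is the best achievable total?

295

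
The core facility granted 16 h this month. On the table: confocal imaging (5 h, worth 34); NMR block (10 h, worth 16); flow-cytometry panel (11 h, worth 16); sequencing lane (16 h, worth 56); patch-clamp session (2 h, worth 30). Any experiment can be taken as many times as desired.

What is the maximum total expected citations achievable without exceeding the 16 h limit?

Density check — patch-clamp session 15.00, confocal imaging 6.80, sequencing lane 3.50, NMR block 1.60 are the best per h.
The ratio ordering already packs tightly: 8×patch-clamp session, 16 h, 240.

240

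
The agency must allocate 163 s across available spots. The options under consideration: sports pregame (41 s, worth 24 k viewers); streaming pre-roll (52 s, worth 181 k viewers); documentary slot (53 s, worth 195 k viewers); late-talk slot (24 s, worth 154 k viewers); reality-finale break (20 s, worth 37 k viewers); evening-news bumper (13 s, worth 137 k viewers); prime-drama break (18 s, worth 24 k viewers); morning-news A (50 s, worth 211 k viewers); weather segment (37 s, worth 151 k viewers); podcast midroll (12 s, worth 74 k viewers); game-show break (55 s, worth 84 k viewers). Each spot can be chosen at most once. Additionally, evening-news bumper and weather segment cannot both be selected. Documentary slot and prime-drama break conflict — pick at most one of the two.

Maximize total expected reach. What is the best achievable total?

Documentary slot + late-talk slot + evening-news bumper + morning-news A + podcast midroll uses 152 of the 163 s and totals 771.
The closest alternative, streaming pre-roll + late-talk slot + evening-news bumper + morning-news A + podcast midroll, reaches only 757.

771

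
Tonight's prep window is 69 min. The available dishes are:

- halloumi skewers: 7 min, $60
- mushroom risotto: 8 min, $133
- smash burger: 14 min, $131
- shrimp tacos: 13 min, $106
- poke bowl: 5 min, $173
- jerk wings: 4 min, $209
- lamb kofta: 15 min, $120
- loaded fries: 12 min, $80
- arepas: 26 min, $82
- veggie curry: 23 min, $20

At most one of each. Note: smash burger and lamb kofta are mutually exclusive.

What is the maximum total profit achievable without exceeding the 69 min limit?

892

Halloumi skewers + mushroom risotto + smash burger + shrimp tacos + poke bowl + jerk wings + loaded fries uses 63 of the 69 min and totals 892.
The spare 6 min is too small for any remaining dish, and no feasible exchange beats 892.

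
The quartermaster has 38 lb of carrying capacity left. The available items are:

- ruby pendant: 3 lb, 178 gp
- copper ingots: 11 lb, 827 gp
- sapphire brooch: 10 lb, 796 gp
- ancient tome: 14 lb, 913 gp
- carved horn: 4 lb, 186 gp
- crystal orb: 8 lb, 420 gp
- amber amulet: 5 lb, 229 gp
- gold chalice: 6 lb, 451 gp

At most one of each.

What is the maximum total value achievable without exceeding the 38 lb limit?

2714

Ranking by ratio (value/lb): sapphire brooch 79.60, copper ingots 75.18, gold chalice 75.17, ancient tome 65.21.
Greedy by ratio would take ruby pendant + copper ingots + sapphire brooch + crystal orb + gold chalice: 38 lb used, total 2672.
Replace crystal orb and gold chalice with ancient tome: the trade gains 42 net, giving 2714 at 38 lb.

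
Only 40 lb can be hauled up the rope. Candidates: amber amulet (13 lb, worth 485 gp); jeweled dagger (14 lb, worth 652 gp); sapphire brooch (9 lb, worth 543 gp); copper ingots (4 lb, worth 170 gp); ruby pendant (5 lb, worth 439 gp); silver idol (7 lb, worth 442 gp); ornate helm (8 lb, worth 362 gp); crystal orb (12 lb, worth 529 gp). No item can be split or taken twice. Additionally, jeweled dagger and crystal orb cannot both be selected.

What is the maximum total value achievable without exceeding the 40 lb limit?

Taking jeweled dagger + sapphire brooch + copper ingots + ruby pendant + silver idol: 39 lb used, 2246 in value.
Nothing else feasible within 40 lb beats 2246.

2246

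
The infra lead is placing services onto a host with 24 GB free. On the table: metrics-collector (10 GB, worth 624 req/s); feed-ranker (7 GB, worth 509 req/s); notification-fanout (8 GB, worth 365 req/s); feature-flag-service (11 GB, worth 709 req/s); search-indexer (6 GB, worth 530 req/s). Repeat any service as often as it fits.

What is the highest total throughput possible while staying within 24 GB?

2120

4×search-indexer uses 24 of the 24 GB and totals 2120.
Nothing else within 24 GB beats 2120.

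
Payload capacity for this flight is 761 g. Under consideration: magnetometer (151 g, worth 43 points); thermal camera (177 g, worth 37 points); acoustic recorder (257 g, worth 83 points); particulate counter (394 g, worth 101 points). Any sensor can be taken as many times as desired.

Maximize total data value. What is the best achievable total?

215

Filling by ratio: magnetometer + 2×acoustic recorder for 209, with 96 g left unused.
Dropping 2×acoustic recorder frees 514 g; slotting in 4×magnetometer (604 g) lifts the total to 215 at 755 g.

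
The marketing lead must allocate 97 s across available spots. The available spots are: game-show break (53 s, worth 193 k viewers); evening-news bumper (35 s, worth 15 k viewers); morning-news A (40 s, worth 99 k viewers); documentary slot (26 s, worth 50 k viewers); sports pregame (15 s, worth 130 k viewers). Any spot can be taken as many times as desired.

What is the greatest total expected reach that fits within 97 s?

780

Best packing: 6×sports pregame — 90 s, 780 total.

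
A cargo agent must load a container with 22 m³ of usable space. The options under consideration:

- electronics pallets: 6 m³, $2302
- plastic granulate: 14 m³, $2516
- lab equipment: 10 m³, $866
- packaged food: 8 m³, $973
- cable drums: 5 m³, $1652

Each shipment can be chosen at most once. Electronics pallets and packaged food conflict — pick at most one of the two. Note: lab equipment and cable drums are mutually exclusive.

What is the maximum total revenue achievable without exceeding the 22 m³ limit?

Electronics pallets + plastic granulate uses 20 of the 22 m³ and totals 4818.
Next best is plastic granulate + cable drums at 4168 (19 m³) — short by 650.

4818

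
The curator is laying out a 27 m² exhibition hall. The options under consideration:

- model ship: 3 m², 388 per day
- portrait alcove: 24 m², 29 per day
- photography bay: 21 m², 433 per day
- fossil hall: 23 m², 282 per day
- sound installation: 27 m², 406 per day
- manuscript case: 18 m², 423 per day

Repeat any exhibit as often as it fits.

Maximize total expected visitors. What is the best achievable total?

Density check — model ship 129.33, manuscript case 23.50, photography bay 20.62 are the best per m².
Taking 9×model ship: 27 m² used, 3492 in expected visitors.
That's the maximum — no swap from here does better than 3492.

3492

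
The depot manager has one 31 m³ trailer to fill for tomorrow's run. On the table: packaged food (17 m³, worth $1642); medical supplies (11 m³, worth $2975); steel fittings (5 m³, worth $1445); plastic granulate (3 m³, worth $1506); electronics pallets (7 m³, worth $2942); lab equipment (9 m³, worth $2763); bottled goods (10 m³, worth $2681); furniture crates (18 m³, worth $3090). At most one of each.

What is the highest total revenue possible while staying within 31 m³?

By revenue per m³: plastic granulate 502.00, electronics pallets 420.29, lab equipment 307.00 lead.
The ratio heuristic lands on steel fittings + plastic granulate + electronics pallets + lab equipment (8656) but leaves 7 m³ idle.
Replace steel fittings with medical supplies: the trade gains 1530 net, giving 10186 at 30 m³.
Next best is medical supplies + plastic granulate + electronics pallets + bottled goods at 10104 (31 m³) — short by 82.

10186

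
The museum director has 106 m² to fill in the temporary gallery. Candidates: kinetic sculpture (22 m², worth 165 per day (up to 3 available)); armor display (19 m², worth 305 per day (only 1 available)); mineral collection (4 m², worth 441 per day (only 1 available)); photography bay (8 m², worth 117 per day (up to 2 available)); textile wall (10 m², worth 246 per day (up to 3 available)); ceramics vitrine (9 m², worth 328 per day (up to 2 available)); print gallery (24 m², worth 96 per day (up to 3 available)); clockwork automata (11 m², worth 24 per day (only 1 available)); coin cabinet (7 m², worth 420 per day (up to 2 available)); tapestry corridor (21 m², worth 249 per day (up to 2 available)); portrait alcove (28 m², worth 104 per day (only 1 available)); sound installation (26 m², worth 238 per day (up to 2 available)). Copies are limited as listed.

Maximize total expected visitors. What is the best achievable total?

3229

Ranking by ratio (expected visitors/m²): mineral collection 110.25, coin cabinet 60.00, ceramics vitrine 36.44, textile wall 24.60.
Greedy by ratio would take armor display + mineral collection + 2×photography bay + 3×textile wall + 2×ceramics vitrine + 2×coin cabinet: 101 m² used, total 3214.
The 16 m² tied up in 2×photography bay is better spent on tapestry corridor — total rises to 3229 (106 m²).
No other feasible combination exceeds 3229.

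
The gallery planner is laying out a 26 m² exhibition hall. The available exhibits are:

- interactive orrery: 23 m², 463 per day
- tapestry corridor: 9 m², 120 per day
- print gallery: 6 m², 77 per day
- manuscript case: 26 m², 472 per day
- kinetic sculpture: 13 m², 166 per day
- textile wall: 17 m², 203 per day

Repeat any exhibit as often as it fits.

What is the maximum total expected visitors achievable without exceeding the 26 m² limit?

Filling by ratio: interactive orrery for 463, with 3 m² left unused.
Dropping interactive orrery frees 23 m²; slotting in manuscript case (26 m²) lifts the total to 472 at 26 m².
That's the maximum — no swap from here does better than 472.

472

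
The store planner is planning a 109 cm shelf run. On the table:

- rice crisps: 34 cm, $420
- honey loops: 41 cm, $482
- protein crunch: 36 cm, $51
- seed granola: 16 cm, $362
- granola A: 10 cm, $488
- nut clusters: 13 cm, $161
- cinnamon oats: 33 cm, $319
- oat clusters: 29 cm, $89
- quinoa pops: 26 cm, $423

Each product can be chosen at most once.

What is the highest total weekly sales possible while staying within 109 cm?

Ranking by ratio (weekly sales/cm): granola A 48.80, seed granola 22.62, quinoa pops 16.27.
A density-first pass picks rice crisps + seed granola + granola A + nut clusters + quinoa pops — 1854 at 99 cm.
The 34 cm tied up in rice crisps is better spent on honey loops — total rises to 1916 (106 cm).
Every other selection either busts 109 cm or fails to beat 1916.

1916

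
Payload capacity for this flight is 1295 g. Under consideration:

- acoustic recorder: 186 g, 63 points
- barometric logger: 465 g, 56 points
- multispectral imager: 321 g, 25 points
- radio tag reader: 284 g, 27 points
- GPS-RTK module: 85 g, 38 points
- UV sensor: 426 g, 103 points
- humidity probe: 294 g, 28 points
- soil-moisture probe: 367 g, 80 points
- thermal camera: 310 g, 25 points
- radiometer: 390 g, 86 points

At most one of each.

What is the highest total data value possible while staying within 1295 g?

The ratio heuristic lands on acoustic recorder + GPS-RTK module + UV sensor + radiometer (290) but leaves 208 g idle.
The 186 g tied up in acoustic recorder is better spent on soil-moisture probe — total rises to 307 (1268 g).

307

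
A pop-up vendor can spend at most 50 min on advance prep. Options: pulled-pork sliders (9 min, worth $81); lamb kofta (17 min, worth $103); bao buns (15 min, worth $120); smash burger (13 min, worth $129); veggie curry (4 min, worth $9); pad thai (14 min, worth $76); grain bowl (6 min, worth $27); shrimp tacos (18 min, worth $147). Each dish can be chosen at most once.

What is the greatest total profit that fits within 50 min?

405

Ranking by ratio (profit/min): smash burger 9.92, pulled-pork sliders 9.00, shrimp tacos 8.17, bao buns 8.00.
A density-first pass picks pulled-pork sliders + smash burger + veggie curry + grain bowl + shrimp tacos — 393 at 50 min.
Dropping pulled-pork sliders and grain bowl frees 15 min; slotting in bao buns (15 min) lifts the total to 405 at 50 min.
Nothing else within 50 min beats 405.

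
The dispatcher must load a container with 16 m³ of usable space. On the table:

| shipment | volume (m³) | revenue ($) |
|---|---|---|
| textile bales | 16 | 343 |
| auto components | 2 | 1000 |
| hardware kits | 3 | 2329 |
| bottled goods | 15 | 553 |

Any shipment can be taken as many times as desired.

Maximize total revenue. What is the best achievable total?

Ranking by ratio (revenue/m³): hardware kits 776.33, auto components 500.00, bottled goods 36.87.
5×hardware kits uses 15 of the 16 m³ and totals 11645.
That's the maximum — no swap from here does better than 11645.

11645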